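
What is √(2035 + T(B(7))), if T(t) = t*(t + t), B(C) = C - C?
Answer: √2035 ≈ 45.111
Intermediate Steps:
B(C) = 0
T(t) = 2*t² (T(t) = t*(2*t) = 2*t²)
√(2035 + T(B(7))) = √(2035 + 2*0²) = √(2035 + 2*0) = √(2035 + 0) = √2035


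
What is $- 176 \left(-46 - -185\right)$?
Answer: $-24464$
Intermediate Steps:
$- 176 \left(-46 - -185\right) = - 176 \left(-46 + 185\right) = \left(-176\right) 139 = -24464$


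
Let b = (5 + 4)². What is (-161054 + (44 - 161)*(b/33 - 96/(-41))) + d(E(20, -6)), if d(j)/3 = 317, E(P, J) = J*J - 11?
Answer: -72459524/451 ≈ -1.6066e+5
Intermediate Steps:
E(P, J) = -11 + J² (E(P, J) = J² - 11 = -11 + J²)
d(j) = 951 (d(j) = 3*317 = 951)
b = 81 (b = 9² = 81)
(-161054 + (44 - 161)*(b/33 - 96/(-41))) + d(E(20, -6)) = (-161054 + (44 - 161)*(81/33 - 96/(-41))) + 951 = (-161054 - 117*(81*(1/33) - 96*(-1/41))) + 951 = (-161054 - 117*(27/11 + 96/41)) + 951 = (-161054 - 117*2163/451) + 951 = (-161054 - 253071/451) + 951 = -72888425/451 + 951 = -72459524/451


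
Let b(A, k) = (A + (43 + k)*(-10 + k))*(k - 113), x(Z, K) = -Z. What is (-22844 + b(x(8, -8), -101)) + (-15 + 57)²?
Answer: -1397100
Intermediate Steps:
b(A, k) = (-113 + k)*(A + (-10 + k)*(43 + k)) (b(A, k) = (A + (-10 + k)*(43 + k))*(-113 + k) = (-113 + k)*(A + (-10 + k)*(43 + k)))
(-22844 + b(x(8, -8), -101)) + (-15 + 57)² = (-22844 + (48590 + (-101)³ - 4159*(-101) - (-113)*8 - 80*(-101)² - 1*8*(-101))) + (-15 + 57)² = (-22844 + (48590 - 1030301 + 420059 - 113*(-8) - 80*10201 - 8*(-101))) + 42² = (-22844 + (48590 - 1030301 + 420059 + 904 - 816080 + 808)) + 1764 = (-22844 - 1376020) + 1764 = -1398864 + 1764 = -1397100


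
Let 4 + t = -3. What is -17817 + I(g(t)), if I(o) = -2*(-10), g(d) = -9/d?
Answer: -17797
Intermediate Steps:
t = -7 (t = -4 - 3 = -7)
I(o) = 20
-17817 + I(g(t)) = -17817 + 20 = -17797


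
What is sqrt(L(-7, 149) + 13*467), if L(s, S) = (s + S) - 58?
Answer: sqrt(6155) ≈ 78.454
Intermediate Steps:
L(s, S) = -58 + S + s (L(s, S) = (S + s) - 58 = -58 + S + s)
sqrt(L(-7, 149) + 13*467) = sqrt((-58 + 149 - 7) + 13*467) = sqrt(84 + 6071) = sqrt(6155)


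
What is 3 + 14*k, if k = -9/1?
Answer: -123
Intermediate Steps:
k = -9 (k = -9*1 = -9)
3 + 14*k = 3 + 14*(-9) = 3 - 126 = -123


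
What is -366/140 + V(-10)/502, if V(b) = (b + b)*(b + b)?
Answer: -31933/17570 ≈ -1.8175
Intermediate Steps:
V(b) = 4*b**2 (V(b) = (2*b)*(2*b) = 4*b**2)
-366/140 + V(-10)/502 = -366/140 + (4*(-10)**2)/502 = -366*1/140 + (4*100)*(1/502) = -183/70 + 400*(1/502) = -183/70 + 200/251 = -31933/17570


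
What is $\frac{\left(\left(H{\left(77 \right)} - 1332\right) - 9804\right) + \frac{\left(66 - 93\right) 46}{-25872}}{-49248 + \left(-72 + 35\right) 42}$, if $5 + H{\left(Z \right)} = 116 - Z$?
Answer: $\frac{47871617}{219058224} \approx 0.21853$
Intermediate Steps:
$H{\left(Z \right)} = 111 - Z$ ($H{\left(Z \right)} = -5 - \left(-116 + Z\right) = 111 - Z$)
$\frac{\left(\left(H{\left(77 \right)} - 1332\right) - 9804\right) + \frac{\left(66 - 93\right) 46}{-25872}}{-49248 + \left(-72 + 35\right) 42} = \frac{\left(\left(\left(111 - 77\right) - 1332\right) - 9804\right) + \frac{\left(66 - 93\right) 46}{-25872}}{-49248 + \left(-72 + 35\right) 42} = \frac{\left(\left(\left(111 - 77\right) - 1332\right) - 9804\right) + \left(-27\right) 46 \left(- \frac{1}{25872}\right)}{-49248 - 1554} = \frac{\left(\left(34 - 1332\right) - 9804\right) - - \frac{207}{4312}}{-49248 - 1554} = \frac{\left(-1298 - 9804\right) + \frac{207}{4312}}{-50802} = \left(-11102 + \frac{207}{4312}\right) \left(- \frac{1}{50802}\right) = \left(- \frac{47871617}{4312}\right) \left(- \frac{1}{50802}\right) = \frac{47871617}{219058224}$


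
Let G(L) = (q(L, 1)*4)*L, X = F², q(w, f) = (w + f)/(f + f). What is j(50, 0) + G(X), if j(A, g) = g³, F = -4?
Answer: 544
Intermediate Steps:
q(w, f) = (f + w)/(2*f) (q(w, f) = (f + w)/((2*f)) = (f + w)*(1/(2*f)) = (f + w)/(2*f))
X = 16 (X = (-4)² = 16)
G(L) = L*(2 + 2*L) (G(L) = (((½)*(1 + L)/1)*4)*L = (((½)*1*(1 + L))*4)*L = ((½ + L/2)*4)*L = (2 + 2*L)*L = L*(2 + 2*L))
j(50, 0) + G(X) = 0³ + 2*16*(1 + 16) = 0 + 2*16*17 = 0 + 544 = 544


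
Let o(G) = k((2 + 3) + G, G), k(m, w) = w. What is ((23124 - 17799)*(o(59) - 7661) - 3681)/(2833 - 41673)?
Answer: 40484331/38840 ≈ 1042.3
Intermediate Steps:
o(G) = G
((23124 - 17799)*(o(59) - 7661) - 3681)/(2833 - 41673) = ((23124 - 17799)*(59 - 7661) - 3681)/(2833 - 41673) = (5325*(-7602) - 3681)/(-38840) = (-40480650 - 3681)*(-1/38840) = -40484331*(-1/38840) = 40484331/38840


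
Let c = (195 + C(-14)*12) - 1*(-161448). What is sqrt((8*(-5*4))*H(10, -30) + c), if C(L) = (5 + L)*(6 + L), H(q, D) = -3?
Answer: 11*sqrt(1347) ≈ 403.72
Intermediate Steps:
c = 162507 (c = (195 + (30 + (-14)**2 + 11*(-14))*12) - 1*(-161448) = (195 + (30 + 196 - 154)*12) + 161448 = (195 + 72*12) + 161448 = (195 + 864) + 161448 = 1059 + 161448 = 162507)
sqrt((8*(-5*4))*H(10, -30) + c) = sqrt((8*(-5*4))*(-3) + 162507) = sqrt((8*(-20))*(-3) + 162507) = sqrt(-160*(-3) + 162507) = sqrt(480 + 162507) = sqrt(162987) = 11*sqrt(1347)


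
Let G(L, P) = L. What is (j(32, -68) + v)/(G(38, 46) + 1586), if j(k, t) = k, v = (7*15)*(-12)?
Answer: -307/406 ≈ -0.75616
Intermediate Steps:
v = -1260 (v = 105*(-12) = -1260)
(j(32, -68) + v)/(G(38, 46) + 1586) = (32 - 1260)/(38 + 1586) = -1228/1624 = -1228*1/1624 = -307/406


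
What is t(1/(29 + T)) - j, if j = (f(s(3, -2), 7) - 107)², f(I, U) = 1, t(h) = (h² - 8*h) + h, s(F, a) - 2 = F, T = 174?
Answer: -463025744/41209 ≈ -11236.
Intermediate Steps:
s(F, a) = 2 + F
t(h) = h² - 7*h
j = 11236 (j = (1 - 107)² = (-106)² = 11236)
t(1/(29 + T)) - j = (-7 + 1/(29 + 174))/(29 + 174) - 1*11236 = (-7 + 1/203)/203 - 11236 = (1/203)*(-1420/203) - 11236 = -1420/41209 - 11236 = -463025744/41209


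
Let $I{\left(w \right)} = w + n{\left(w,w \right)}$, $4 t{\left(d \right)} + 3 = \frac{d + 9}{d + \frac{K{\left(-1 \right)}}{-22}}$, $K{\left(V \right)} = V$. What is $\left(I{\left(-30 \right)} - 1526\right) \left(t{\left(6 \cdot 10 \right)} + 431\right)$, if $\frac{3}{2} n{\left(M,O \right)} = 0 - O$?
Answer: $- \frac{873584256}{1321} \approx -6.6131 \cdot 10^{5}$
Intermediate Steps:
$n{\left(M,O \right)} = - \frac{2 O}{3}$ ($n{\left(M,O \right)} = \frac{2 \left(0 - O\right)}{3} = \frac{2 \left(- O\right)}{3} = - \frac{2 O}{3}$)
$t{\left(d \right)} = - \frac{3}{4} + \frac{9 + d}{4 \left(\frac{1}{22} + d\right)}$ ($t{\left(d \right)} = - \frac{3}{4} + \frac{\left(d + 9\right) \frac{1}{d - \frac{1}{-22}}}{4} = - \frac{3}{4} + \frac{\left(9 + d\right) \frac{1}{d - - \frac{1}{22}}}{4} = - \frac{3}{4} + \frac{\left(9 + d\right) \frac{1}{d + \frac{1}{22}}}{4} = - \frac{3}{4} + \frac{\left(9 + d\right) \frac{1}{\frac{1}{22} + d}}{4} = - \frac{3}{4} + \frac{\frac{1}{\frac{1}{22} + d} \left(9 + d\right)}{4} = - \frac{3}{4} + \frac{9 + d}{4 \left(\frac{1}{22} + d\right)}$)
$I{\left(w \right)} = \frac{w}{3}$ ($I{\left(w \right)} = w - \frac{2 w}{3} = \frac{w}{3}$)
$\left(I{\left(-30 \right)} - 1526\right) \left(t{\left(6 \cdot 10 \right)} + 431\right) = \left(\frac{1}{3} \left(-30\right) - 1526\right) \left(\frac{195 - 44 \cdot 6 \cdot 10}{4 \left(1 + 22 \cdot 6 \cdot 10\right)} + 431\right) = \left(-10 - 1526\right) \left(\frac{195 - 2640}{4 \left(1 + 22 \cdot 60\right)} + 431\right) = - 1536 \left(\frac{195 - 2640}{4 \left(1 + 1320\right)} + 431\right) = - 1536 \left(\frac{1}{4} \cdot \frac{1}{1321} \left(-2445\right) + 431\right) = - 1536 \left(- \frac{2445}{5284} + 431\right) = \left(-1536\right) \frac{2274959}{5284} = - \frac{873584256}{1321}$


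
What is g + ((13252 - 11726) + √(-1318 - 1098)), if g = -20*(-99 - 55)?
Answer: 4606 + 4*I*√151 ≈ 4606.0 + 49.153*I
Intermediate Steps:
g = 3080 (g = -20*(-154) = 3080)
g + ((13252 - 11726) + √(-1318 - 1098)) = 3080 + ((13252 - 11726) + √(-1318 - 1098)) = 3080 + (1526 + √(-2416)) = 3080 + (1526 + 4*I*√151) = 4606 + 4*I*√151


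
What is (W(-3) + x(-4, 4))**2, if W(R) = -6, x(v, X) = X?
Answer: 4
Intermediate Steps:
(W(-3) + x(-4, 4))**2 = (-6 + 4)**2 = (-2)**2 = 4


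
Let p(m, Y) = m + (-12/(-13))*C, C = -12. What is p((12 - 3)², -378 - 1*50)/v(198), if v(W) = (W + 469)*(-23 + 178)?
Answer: 909/1344005 ≈ 0.00067634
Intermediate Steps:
v(W) = 72695 + 155*W (v(W) = (469 + W)*155 = 72695 + 155*W)
p(m, Y) = -144/13 + m (p(m, Y) = m - 12/(-13)*(-12) = m - 12*(-1/13)*(-12) = m + (12/13)*(-12) = m - 144/13 = -144/13 + m)
p((12 - 3)², -378 - 1*50)/v(198) = (-144/13 + (12 - 3)²)/(72695 + 155*198) = (-144/13 + 9²)/(72695 + 30690) = (-144/13 + 81)/103385 = (909/13)*(1/103385) = 909/1344005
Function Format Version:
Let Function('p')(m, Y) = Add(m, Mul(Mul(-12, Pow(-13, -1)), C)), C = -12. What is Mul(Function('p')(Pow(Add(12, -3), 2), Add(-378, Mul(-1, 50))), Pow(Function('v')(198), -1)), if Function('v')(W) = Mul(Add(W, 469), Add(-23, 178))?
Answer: Rational(909, 1344005) ≈ 0.00067634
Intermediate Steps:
Function('v')(W) = Add(72695, Mul(155, W)) (Function('v')(W) = Mul(Add(469, W), 155) = Add(72695, Mul(155, W)))
Function('p')(m, Y) = Add(Rational(-144, 13), m) (Function('p')(m, Y) = Add(m, Mul(Mul(-12, Pow(-13, -1)), -12)) = Add(m, Mul(Mul(-12, Rational(-1, 13)), -12)) = Add(m, Mul(Rational(12, 13), -12)) = Add(m, Rational(-144, 13)) = Add(Rational(-144, 13), m))
Mul(Function('p')(Pow(Add(12, -3), 2), Add(-378, Mul(-1, 50))), Pow(Function('v')(198), -1)) = Mul(Add(Rational(-144, 13), Pow(Add(12, -3), 2)), Pow(Add(72695, Mul(155, 198)), -1)) = Mul(Add(Rational(-144, 13), Pow(9, 2)), Pow(Add(72695, 30690), -1)) = Mul(Add(Rational(-144, 13), 81), Pow(103385, -1)) = Mul(Rational(909, 13), Rational(1, 103385)) = Rational(909, 1344005)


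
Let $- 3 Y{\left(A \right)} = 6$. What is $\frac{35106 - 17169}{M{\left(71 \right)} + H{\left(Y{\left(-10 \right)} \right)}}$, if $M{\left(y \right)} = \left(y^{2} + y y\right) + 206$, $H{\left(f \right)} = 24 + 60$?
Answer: $\frac{17937}{10372} \approx 1.7294$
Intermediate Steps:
$Y{\left(A \right)} = -2$ ($Y{\left(A \right)} = \left(- \frac{1}{3}\right) 6 = -2$)
$H{\left(f \right)} = 84$
$M{\left(y \right)} = 206 + 2 y^{2}$ ($M{\left(y \right)} = \left(y^{2} + y^{2}\right) + 206 = 2 y^{2} + 206 = 206 + 2 y^{2}$)
$\frac{35106 - 17169}{M{\left(71 \right)} + H{\left(Y{\left(-10 \right)} \right)}} = \frac{35106 - 17169}{\left(206 + 2 \cdot 71^{2}\right) + 84} = \frac{17937}{\left(206 + 2 \cdot 5041\right) + 84} = \frac{17937}{\left(206 + 10082\right) + 84} = \frac{17937}{10288 + 84} = \frac{17937}{10372}$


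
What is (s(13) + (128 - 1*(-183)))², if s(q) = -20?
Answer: 84681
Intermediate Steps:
(s(13) + (128 - 1*(-183)))² = (-20 + (128 - 1*(-183)))² = (-20 + (128 + 183))² = (-20 + 311)² = 291² = 84681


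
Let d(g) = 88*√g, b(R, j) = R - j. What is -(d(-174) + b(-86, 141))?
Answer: 227 - 88*I*√174 ≈ 227.0 - 1160.8*I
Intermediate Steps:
-(d(-174) + b(-86, 141)) = -(88*√(-174) + (-86 - 1*141)) = -(88*(I*√174) + (-86 - 141)) = -(88*I*√174 - 227) = -(-227 + 88*I*√174) = 227 - 88*I*√174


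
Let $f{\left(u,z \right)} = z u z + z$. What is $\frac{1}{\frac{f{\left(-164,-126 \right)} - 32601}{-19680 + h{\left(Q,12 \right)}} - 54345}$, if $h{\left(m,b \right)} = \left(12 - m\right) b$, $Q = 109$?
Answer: $- \frac{6948}{376710263} \approx -1.8444 \cdot 10^{-5}$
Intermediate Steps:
$f{\left(u,z \right)} = z + u z^{2}$ ($f{\left(u,z \right)} = u z z + z = u z^{2} + z = z + u z^{2}$)
$h{\left(m,b \right)} = b \left(12 - m\right)$
$\frac{1}{\frac{f{\left(-164,-126 \right)} - 32601}{-19680 + h{\left(Q,12 \right)}} - 54345} = \frac{1}{\frac{- 126 \left(1 - -20664\right) - 32601}{-19680 + 12 \left(12 - 109\right)} - 54345} = \frac{1}{\frac{- 126 \left(1 + 20664\right) - 32601}{-19680 + 12 \left(12 - 109\right)} - 54345} = \frac{1}{\frac{\left(-126\right) 20665 - 32601}{-19680 + 12 \left(-97\right)} - 54345} = \frac{1}{\frac{-2603790 - 32601}{-19680 - 1164} - 54345} = \frac{1}{- \frac{2636391}{-20844} - 54345} = \frac{1}{\left(-2636391\right) \left(- \frac{1}{20844}\right) - 54345} = \frac{1}{\frac{878797}{6948} - 54345} = \frac{1}{- \frac{376710263}{6948}} = - \frac{6948}{376710263}$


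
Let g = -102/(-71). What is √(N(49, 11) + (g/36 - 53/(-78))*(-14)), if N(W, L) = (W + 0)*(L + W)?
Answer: 2*√624022763/923 ≈ 54.129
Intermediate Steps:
g = 102/71 (g = -102*(-1/71) = 102/71 ≈ 1.4366)
N(W, L) = W*(L + W)
√(N(49, 11) + (g/36 - 53/(-78))*(-14)) = √(49*(11 + 49) + ((102/71)/36 - 53/(-78))*(-14)) = √(49*60 + ((102/71)*(1/36) - 53*(-1/78))*(-14)) = √(2940 + (17/426 + 53/78)*(-14)) = √(2940 + (664/923)*(-14)) = √(2940 - 9296/923) = √(2704324/923) = 2*√624022763/923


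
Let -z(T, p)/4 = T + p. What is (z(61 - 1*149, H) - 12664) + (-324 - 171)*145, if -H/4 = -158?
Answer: -86615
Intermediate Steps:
H = 632 (H = -4*(-158) = 632)
z(T, p) = -4*T - 4*p (z(T, p) = -4*(T + p) = -4*T - 4*p)
(z(61 - 1*149, H) - 12664) + (-324 - 171)*145 = ((-4*(61 - 1*149) - 4*632) - 12664) + (-324 - 171)*145 = ((-4*(61 - 149) - 2528) - 12664) - 495*145 = ((-4*(-88) - 2528) - 12664) - 71775 = ((352 - 2528) - 12664) - 71775 = (-2176 - 12664) - 71775 = -14840 - 71775 = -86615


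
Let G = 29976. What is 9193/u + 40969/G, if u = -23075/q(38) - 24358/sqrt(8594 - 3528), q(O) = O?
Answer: -574351032993706627/27588073342332792 + 161672473868*sqrt(5066)/920338715717 ≈ -8.3156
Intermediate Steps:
u = -23075/38 - 12179*sqrt(5066)/2533 (u = -23075/38 - 24358/sqrt(8594 - 3528) = -23075*1/38 - 24358*sqrt(5066)/5066 = -23075/38 - 12179*sqrt(5066)/2533 ≈ -949.46)
9193/u + 40969/G = 9193/(-23075/38 - 12179*sqrt(5066)/2533) + 40969/29976 = 40969/29976 + 9193/(-23075/38 - 12179*sqrt(5066)/2533)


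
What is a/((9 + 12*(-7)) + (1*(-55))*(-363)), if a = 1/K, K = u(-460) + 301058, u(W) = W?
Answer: 1/5978894220 ≈ 1.6726e-10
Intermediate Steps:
K = 300598 (K = -460 + 301058 = 300598)
a = 1/300598 ≈ 3.3267e-6
a/((9 + 12*(-7)) + (1*(-55))*(-363)) = 1/(300598*((9 + 12*(-7)) + (1*(-55))*(-363))) = 1/(300598*((9 - 84) - 55*(-363))) = 1/(300598*(-75 + 19965)) = (1/300598)/19890 = (1/300598)*(1/19890) = 1/5978894220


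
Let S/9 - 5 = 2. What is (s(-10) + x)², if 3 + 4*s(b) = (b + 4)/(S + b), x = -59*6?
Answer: 5656995369/44944 ≈ 1.2587e+5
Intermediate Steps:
S = 63 (S = 45 + 9*2 = 45 + 18 = 63)
x = -354
s(b) = -¾ + (4 + b)/(4*(63 + b)) (s(b) = -¾ + ((b + 4)/(63 + b))/4 = -¾ + ((4 + b)/(63 + b))/4 = -¾ + (4 + b)/(4*(63 + b)))
(s(-10) + x)² = ((-185 - 2*(-10))/(4*(63 - 10)) - 354)² = ((¼)*(-185 + 20)/53 - 354)² = ((¼)*(1/53)*(-165) - 354)² = (-165/212 - 354)² = (-75213/212)² = 5656995369/44944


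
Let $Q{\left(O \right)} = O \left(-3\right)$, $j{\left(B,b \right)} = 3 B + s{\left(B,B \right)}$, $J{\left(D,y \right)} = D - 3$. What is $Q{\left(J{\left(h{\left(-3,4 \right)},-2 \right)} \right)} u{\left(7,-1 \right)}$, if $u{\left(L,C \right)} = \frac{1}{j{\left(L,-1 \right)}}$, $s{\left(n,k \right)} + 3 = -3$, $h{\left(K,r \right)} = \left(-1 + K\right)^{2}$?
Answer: $- \frac{13}{5} \approx -2.6$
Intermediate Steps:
$J{\left(D,y \right)} = -3 + D$ ($J{\left(D,y \right)} = D - 3 = -3 + D$)
$s{\left(n,k \right)} = -6$ ($s{\left(n,k \right)} = -3 - 3 = -6$)
$j{\left(B,b \right)} = -6 + 3 B$ ($j{\left(B,b \right)} = 3 B - 6 = -6 + 3 B$)
$u{\left(L,C \right)} = \frac{1}{-6 + 3 L}$
$Q{\left(O \right)} = - 3 O$
$Q{\left(J{\left(h{\left(-3,4 \right)},-2 \right)} \right)} u{\left(7,-1 \right)} = - 3 \left(-3 + \left(-1 - 3\right)^{2}\right) \frac{1}{3 \left(-2 + 7\right)} = - 3 \left(-3 + \left(-4\right)^{2}\right) \frac{1}{3 \cdot 5} = - 3 \left(-3 + 16\right) \frac{1}{3} \cdot \frac{1}{5} = \left(-3\right) 13 \cdot \frac{1}{15} = \left(-39\right) \frac{1}{15} = - \frac{13}{5}$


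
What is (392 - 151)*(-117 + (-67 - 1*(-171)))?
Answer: -3133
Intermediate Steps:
(392 - 151)*(-117 + (-67 - 1*(-171))) = 241*(-117 + (-67 + 171)) = 241*(-117 + 104) = 241*(-13) = -3133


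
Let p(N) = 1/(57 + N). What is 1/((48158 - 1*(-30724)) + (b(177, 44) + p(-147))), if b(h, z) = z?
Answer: 90/7103339 ≈ 1.2670e-5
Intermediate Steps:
1/((48158 - 1*(-30724)) + (b(177, 44) + p(-147))) = 1/((48158 - 1*(-30724)) + (44 + 1/(57 - 147))) = 1/((48158 + 30724) + (44 + 1/(-90))) = 1/(78882 + (44 - 1/90)) = 1/(78882 + 3959/90) = 1/(7103339/90) = 90/7103339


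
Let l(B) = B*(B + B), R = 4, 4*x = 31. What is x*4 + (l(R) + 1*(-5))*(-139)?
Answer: -3722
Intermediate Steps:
x = 31/4 (x = (¼)*31 = 31/4 ≈ 7.7500)
l(B) = 2*B² (l(B) = B*(2*B) = 2*B²)
x*4 + (l(R) + 1*(-5))*(-139) = (31/4)*4 + (2*4² + 1*(-5))*(-139) = 31 + (2*16 - 5)*(-139) = 31 + (32 - 5)*(-139) = 31 + 27*(-139) = 31 - 3753 = -3722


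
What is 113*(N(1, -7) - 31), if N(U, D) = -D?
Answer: -2712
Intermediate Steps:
113*(N(1, -7) - 31) = 113*(-1*(-7) - 31) = 113*(7 - 31) = 113*(-24) = -2712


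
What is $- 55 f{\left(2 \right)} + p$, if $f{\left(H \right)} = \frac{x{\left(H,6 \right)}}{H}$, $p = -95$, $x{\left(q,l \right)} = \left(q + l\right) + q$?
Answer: $-370$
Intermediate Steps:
$x{\left(q,l \right)} = l + 2 q$ ($x{\left(q,l \right)} = \left(l + q\right) + q = l + 2 q$)
$f{\left(H \right)} = \frac{6 + 2 H}{H}$
$- 55 f{\left(2 \right)} + p = - 55 \left(2 + \frac{6}{2}\right) - 95 = - 55 \left(2 + 6 \cdot \frac{1}{2}\right) - 95 = - 55 \left(2 + 3\right) - 95 = \left(-55\right) 5 - 95 = -275 - 95 = -370$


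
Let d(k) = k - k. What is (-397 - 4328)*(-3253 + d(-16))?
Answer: 15370425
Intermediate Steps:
d(k) = 0
(-397 - 4328)*(-3253 + d(-16)) = (-397 - 4328)*(-3253 + 0) = -4725*(-3253) = 15370425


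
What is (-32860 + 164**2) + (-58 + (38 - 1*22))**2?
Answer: -4200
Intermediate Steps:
(-32860 + 164**2) + (-58 + (38 - 1*22))**2 = (-32860 + 26896) + (-58 + (38 - 22))**2 = -5964 + (-58 + 16)**2 = -5964 + (-42)**2 = -5964 + 1764 = -4200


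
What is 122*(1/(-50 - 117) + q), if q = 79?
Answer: 1609424/167 ≈ 9637.3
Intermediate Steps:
122*(1/(-50 - 117) + q) = 122*(1/(-50 - 117) + 79) = 122*(1/(-167) + 79) = 122*(-1/167 + 79) = 122*(13192/167) = 1609424/167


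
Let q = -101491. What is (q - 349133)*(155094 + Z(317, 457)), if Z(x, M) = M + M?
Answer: -70300948992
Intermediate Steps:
Z(x, M) = 2*M
(q - 349133)*(155094 + Z(317, 457)) = (-101491 - 349133)*(155094 + 2*457) = -450624*(155094 + 914) = -450624*156008 = -70300948992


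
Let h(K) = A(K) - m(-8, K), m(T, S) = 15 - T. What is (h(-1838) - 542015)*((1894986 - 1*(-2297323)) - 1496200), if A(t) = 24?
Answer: -1461328823526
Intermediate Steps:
h(K) = 1 (h(K) = 24 - (15 - 1*(-8)) = 24 - (15 + 8) = 24 - 1*23 = 24 - 23 = 1)
(h(-1838) - 542015)*((1894986 - 1*(-2297323)) - 1496200) = (1 - 542015)*((1894986 - 1*(-2297323)) - 1496200) = -542014*((1894986 + 2297323) - 1496200) = -542014*(4192309 - 1496200) = -542014*2696109 = -1461328823526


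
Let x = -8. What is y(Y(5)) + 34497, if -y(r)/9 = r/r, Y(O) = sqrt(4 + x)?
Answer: 34488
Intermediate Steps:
Y(O) = 2*I (Y(O) = sqrt(4 - 8) = sqrt(-4) = 2*I)
y(r) = -9 (y(r) = -9*r/r = -9*1 = -9)
y(Y(5)) + 34497 = -9 + 34497 = 34488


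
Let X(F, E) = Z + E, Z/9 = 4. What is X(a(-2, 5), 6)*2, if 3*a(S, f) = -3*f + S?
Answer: 84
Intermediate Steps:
Z = 36 (Z = 9*4 = 36)
a(S, f) = -f + S/3 (a(S, f) = (-3*f + S)/3 = (S - 3*f)/3 = -f + S/3)
X(F, E) = 36 + E
X(a(-2, 5), 6)*2 = (36 + 6)*2 = 42*2 = 84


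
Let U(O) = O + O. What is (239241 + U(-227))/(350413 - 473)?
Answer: 238787/349940 ≈ 0.68237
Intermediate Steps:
U(O) = 2*O
(239241 + U(-227))/(350413 - 473) = (239241 + 2*(-227))/(350413 - 473) = (239241 - 454)/349940 = 238787*(1/349940) = 238787/349940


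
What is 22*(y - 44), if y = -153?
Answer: -4334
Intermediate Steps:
22*(y - 44) = 22*(-153 - 44) = 22*(-197) = -4334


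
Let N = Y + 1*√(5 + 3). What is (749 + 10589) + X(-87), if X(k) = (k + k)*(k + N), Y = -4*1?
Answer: 27172 - 348*√2 ≈ 26680.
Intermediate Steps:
Y = -4
N = -4 + 2*√2 (N = -4 + 1*√(5 + 3) = -4 + 1*√8 = -4 + 1*(2*√2) = -4 + 2*√2 ≈ -1.1716)
X(k) = 2*k*(-4 + k + 2*√2) (X(k) = (k + k)*(k + (-4 + 2*√2)) = (2*k)*(-4 + k + 2*√2) = 2*k*(-4 + k + 2*√2))
(749 + 10589) + X(-87) = (749 + 10589) + 2*(-87)*(-4 - 87 + 2*√2) = 11338 + 2*(-87)*(-91 + 2*√2) = 11338 + (15834 - 348*√2) = 27172 - 348*√2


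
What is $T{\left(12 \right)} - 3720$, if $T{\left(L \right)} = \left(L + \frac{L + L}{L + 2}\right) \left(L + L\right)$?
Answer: $- \frac{23736}{7} \approx -3390.9$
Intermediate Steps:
$T{\left(L \right)} = 2 L \left(L + \frac{2 L}{2 + L}\right)$ ($T{\left(L \right)} = \left(L + \frac{2 L}{2 + L}\right) 2 L = 2 L \left(L + \frac{2 L}{2 + L}\right)$)
$T{\left(12 \right)} - 3720 = \frac{2 \cdot 12^{2} \left(4 + 12\right)}{2 + 12} - 3720 = 2 \cdot 144 \cdot \frac{1}{14} \cdot 16 - 3720 = \frac{2304}{7} - 3720 = - \frac{23736}{7}$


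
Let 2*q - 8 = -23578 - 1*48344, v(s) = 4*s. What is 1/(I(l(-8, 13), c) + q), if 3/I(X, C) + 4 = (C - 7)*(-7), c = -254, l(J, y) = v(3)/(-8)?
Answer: -1823/65549608 ≈ -2.7811e-5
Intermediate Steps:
l(J, y) = -3/2 (l(J, y) = (4*3)/(-8) = 12*(-1/8) = -3/2)
I(X, C) = 3/(45 - 7*C) (I(X, C) = 3/(-4 + (C - 7)*(-7)) = 3/(-4 + (-7 + C)*(-7)) = 3/(-4 + (49 - 7*C)) = 3/(45 - 7*C))
q = -35957 (q = 4 + (-23578 - 1*48344)/2 = 4 + (-23578 - 48344)/2 = 4 + (1/2)*(-71922) = 4 - 35961 = -35957)
1/(I(l(-8, 13), c) + q) = 1/(-3/(-45 + 7*(-254)) - 35957) = 1/(-3/(-45 - 1778) - 35957) = 1/(-3/(-1823) - 35957) = 1/(-3*(-1/1823) - 35957) = 1/(3/1823 - 35957) = 1/(-65549608/1823) = -1823/65549608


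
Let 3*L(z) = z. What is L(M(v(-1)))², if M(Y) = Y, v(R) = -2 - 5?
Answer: 49/9 ≈ 5.4444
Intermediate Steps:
v(R) = -7
L(z) = z/3
L(M(v(-1)))² = ((⅓)*(-7))² = (-7/3)² = 49/9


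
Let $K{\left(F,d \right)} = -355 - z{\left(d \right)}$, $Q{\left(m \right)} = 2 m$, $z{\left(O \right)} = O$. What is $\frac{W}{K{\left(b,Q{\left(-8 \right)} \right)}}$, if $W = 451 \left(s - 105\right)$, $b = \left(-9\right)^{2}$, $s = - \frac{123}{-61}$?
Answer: $\frac{944394}{6893} \approx 137.01$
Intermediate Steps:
$s = \frac{123}{61}$ ($s = \left(-123\right) \left(- \frac{1}{61}\right) = \frac{123}{61} \approx 2.0164$)
$b = 81$
$K{\left(F,d \right)} = -355 - d$
$W = - \frac{2833182}{61}$ ($W = 451 \left(\frac{123}{61} - 105\right) = 451 \left(- \frac{6282}{61}\right) = - \frac{2833182}{61} \approx -46446.0$)
$\frac{W}{K{\left(b,Q{\left(-8 \right)} \right)}} = - \frac{2833182}{61 \left(-355 - 2 \left(-8\right)\right)} = - \frac{2833182}{61 \left(-355 - -16\right)} = - \frac{2833182}{61 \left(-355 + 16\right)} = - \frac{2833182}{61 \left(-339\right)} = \left(- \frac{2833182}{61}\right) \left(- \frac{1}{339}\right) = \frac{944394}{6893}$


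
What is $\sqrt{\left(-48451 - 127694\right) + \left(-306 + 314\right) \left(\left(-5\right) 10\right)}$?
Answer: $i \sqrt{176545} \approx 420.17 i$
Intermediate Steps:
$\sqrt{\left(-48451 - 127694\right) + \left(-306 + 314\right) \left(\left(-5\right) 10\right)} = \sqrt{\left(-48451 - 127694\right) + 8 \left(-50\right)} = \sqrt{-176145 - 400} = \sqrt{-176545} = i \sqrt{176545}$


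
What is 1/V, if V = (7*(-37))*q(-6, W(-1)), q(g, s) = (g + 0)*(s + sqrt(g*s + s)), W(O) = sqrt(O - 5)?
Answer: 1/(1554*(I*sqrt(6) + sqrt(5)*6**(1/4)*sqrt(-I))) ≈ 0.00026001 + 2.6401e-6*I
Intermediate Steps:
W(O) = sqrt(-5 + O)
q(g, s) = g*(s + sqrt(s + g*s))
V = 1554*I*sqrt(6) + 1554*sqrt(5)*6**(1/4)*sqrt(-I) (V = (7*(-37))*(-6*(sqrt(-5 - 1) + sqrt(sqrt(-5 - 1)*(1 - 6)))) = -(-1554)*(sqrt(-6) + sqrt(sqrt(-6)*(-5))) = -(-1554)*(I*sqrt(6) + sqrt((I*sqrt(6))*(-5))) = -(-1554)*(I*sqrt(6) + sqrt(-5*I*sqrt(6))) = -(-1554)*(I*sqrt(6) + sqrt(5)*6**(1/4)*sqrt(-I)) = -259*(-6*I*sqrt(6) - 6*sqrt(5)*6**(1/4)*sqrt(-I)) = 1554*I*sqrt(6) + 1554*sqrt(5)*6**(1/4)*sqrt(-I) ≈ 3845.6 - 39.046*I)
1/V = 1/(1554*I*sqrt(6) + 1554*sqrt(5)*6**(1/4)*sqrt(-I))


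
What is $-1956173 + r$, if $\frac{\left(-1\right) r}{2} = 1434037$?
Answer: $-4824247$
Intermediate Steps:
$r = -2868074$ ($r = \left(-2\right) 1434037 = -2868074$)
$-1956173 + r = -1956173 - 2868074 = -4824247$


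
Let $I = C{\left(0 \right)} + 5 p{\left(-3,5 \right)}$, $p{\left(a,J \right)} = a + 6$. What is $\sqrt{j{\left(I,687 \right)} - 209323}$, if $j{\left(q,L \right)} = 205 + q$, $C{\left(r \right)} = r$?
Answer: $i \sqrt{209103} \approx 457.28 i$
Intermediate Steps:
$p{\left(a,J \right)} = 6 + a$
$I = 15$ ($I = 0 + 5 \left(6 - 3\right) = 0 + 5 \cdot 3 = 0 + 15 = 15$)
$\sqrt{j{\left(I,687 \right)} - 209323} = \sqrt{\left(205 + 15\right) - 209323} = \sqrt{220 - 209323} = \sqrt{-209103} = i \sqrt{209103}$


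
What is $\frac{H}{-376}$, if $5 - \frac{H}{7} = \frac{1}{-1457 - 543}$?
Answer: $- \frac{70007}{752000} \approx -0.093094$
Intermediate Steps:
$H = \frac{70007}{2000}$ ($H = 35 - \frac{7}{-1457 - 543} = 35 - \frac{7}{-2000} = 35 - - \frac{7}{2000} = 35 + \frac{7}{2000} = \frac{70007}{2000} \approx 35.003$)
$\frac{H}{-376} = \frac{70007}{2000 \left(-376\right)} = \frac{70007}{2000} \left(- \frac{1}{376}\right) = - \frac{70007}{752000}$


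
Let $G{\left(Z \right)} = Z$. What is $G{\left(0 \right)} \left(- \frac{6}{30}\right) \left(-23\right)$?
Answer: $0$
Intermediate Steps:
$G{\left(0 \right)} \left(- \frac{6}{30}\right) \left(-23\right) = 0 \left(- \frac{6}{30}\right) \left(-23\right) = 0 \left(\left(-6\right) \frac{1}{30}\right) \left(-23\right) = 0 \left(- \frac{1}{5}\right) \left(-23\right) = 0 \left(-23\right) = 0$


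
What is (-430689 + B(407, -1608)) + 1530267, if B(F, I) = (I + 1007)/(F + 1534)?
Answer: 2134280297/1941 ≈ 1.0996e+6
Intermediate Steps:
B(F, I) = (1007 + I)/(1534 + F)
(-430689 + B(407, -1608)) + 1530267 = (-430689 + (1007 - 1608)/(1534 + 407)) + 1530267 = (-430689 - 601/1941) + 1530267 = -835967950/1941 + 1530267 = 2134280297/1941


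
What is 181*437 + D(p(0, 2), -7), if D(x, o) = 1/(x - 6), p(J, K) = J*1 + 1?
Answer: 395484/5 ≈ 79097.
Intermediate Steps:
p(J, K) = 1 + J (p(J, K) = J + 1 = 1 + J)
D(x, o) = 1/(-6 + x)
181*437 + D(p(0, 2), -7) = 181*437 + 1/(-6 + (1 + 0)) = 79097 + 1/(-6 + 1) = 79097 + 1/(-5) = 79097 - ⅕ = 395484/5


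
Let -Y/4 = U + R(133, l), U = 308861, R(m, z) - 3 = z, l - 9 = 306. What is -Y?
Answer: 1236716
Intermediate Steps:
l = 315 (l = 9 + 306 = 315)
R(m, z) = 3 + z
Y = -1236716 (Y = -4*(308861 + (3 + 315)) = -4*(308861 + 318) = -4*309179 = -1236716)
-Y = -1*(-1236716) = 1236716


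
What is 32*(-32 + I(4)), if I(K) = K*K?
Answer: -512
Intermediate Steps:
I(K) = K²
32*(-32 + I(4)) = 32*(-32 + 4²) = 32*(-32 + 16) = 32*(-16) = -512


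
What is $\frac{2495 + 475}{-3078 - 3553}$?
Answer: $- \frac{2970}{6631} \approx -0.4479$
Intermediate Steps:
$\frac{2495 + 475}{-3078 - 3553} = \frac{2970}{-6631} = 2970 \left(- \frac{1}{6631}\right) = - \frac{2970}{6631}$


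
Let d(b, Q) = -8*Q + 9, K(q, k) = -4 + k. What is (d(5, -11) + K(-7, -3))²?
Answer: 8100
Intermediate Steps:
d(b, Q) = 9 - 8*Q
(d(5, -11) + K(-7, -3))² = ((9 - 8*(-11)) + (-4 - 3))² = ((9 + 88) - 7)² = (97 - 7)² = 90² = 8100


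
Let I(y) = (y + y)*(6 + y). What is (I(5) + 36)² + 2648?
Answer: 23964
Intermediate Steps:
I(y) = 2*y*(6 + y) (I(y) = (2*y)*(6 + y) = 2*y*(6 + y))
(I(5) + 36)² + 2648 = (2*5*(6 + 5) + 36)² + 2648 = (2*5*11 + 36)² + 2648 = (110 + 36)² + 2648 = 146² + 2648 = 21316 + 2648 = 23964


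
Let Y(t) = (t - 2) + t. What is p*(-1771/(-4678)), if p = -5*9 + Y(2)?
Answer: -76153/4678 ≈ -16.279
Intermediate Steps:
Y(t) = -2 + 2*t (Y(t) = (-2 + t) + t = -2 + 2*t)
p = -43 (p = -5*9 + (-2 + 2*2) = -45 + (-2 + 4) = -45 + 2 = -43)
p*(-1771/(-4678)) = -(-76153)/(-4678) = -(-76153)*(-1)/4678 = -43*1771/4678 = -76153/4678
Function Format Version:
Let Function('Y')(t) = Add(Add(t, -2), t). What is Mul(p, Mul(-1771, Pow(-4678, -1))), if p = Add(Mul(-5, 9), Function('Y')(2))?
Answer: Rational(-76153, 4678) ≈ -16.279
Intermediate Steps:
Function('Y')(t) = Add(-2, Mul(2, t)) (Function('Y')(t) = Add(Add(-2, t), t) = Add(-2, Mul(2, t)))
p = -43 (p = Add(Mul(-5, 9), Add(-2, Mul(2, 2))) = Add(-45, Add(-2, 4)) = Add(-45, 2) = -43)
Mul(p, Mul(-1771, Pow(-4678, -1))) = Mul(-43, Mul(-1771, Pow(-4678, -1))) = Mul(-43, Mul(-1771, Rational(-1, 4678))) = Mul(-43, Rational(1771, 4678)) = Rational(-76153, 4678)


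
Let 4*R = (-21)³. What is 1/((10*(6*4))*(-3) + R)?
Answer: -4/12141 ≈ -0.00032946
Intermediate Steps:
R = -9261/4 (R = (¼)*(-21)³ = (¼)*(-9261) = -9261/4 ≈ -2315.3)
1/((10*(6*4))*(-3) + R) = 1/((10*(6*4))*(-3) - 9261/4) = 1/((10*24)*(-3) - 9261/4) = 1/(240*(-3) - 9261/4) = 1/(-720 - 9261/4) = 1/(-12141/4) = -4/12141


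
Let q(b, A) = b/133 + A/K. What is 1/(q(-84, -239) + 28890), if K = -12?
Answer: 228/6591317 ≈ 3.4591e-5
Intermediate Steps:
q(b, A) = -A/12 + b/133 (q(b, A) = b/133 + A/(-12) = b*(1/133) + A*(-1/12) = b/133 - A/12 = -A/12 + b/133)
1/(q(-84, -239) + 28890) = 1/((-1/12*(-239) + (1/133)*(-84)) + 28890) = 1/((239/12 - 12/19) + 28890) = 1/(4397/228 + 28890) = 1/(6591317/228) = 228/6591317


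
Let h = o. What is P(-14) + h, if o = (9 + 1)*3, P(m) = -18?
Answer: 12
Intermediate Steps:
o = 30 (o = 10*3 = 30)
h = 30
P(-14) + h = -18 + 30 = 12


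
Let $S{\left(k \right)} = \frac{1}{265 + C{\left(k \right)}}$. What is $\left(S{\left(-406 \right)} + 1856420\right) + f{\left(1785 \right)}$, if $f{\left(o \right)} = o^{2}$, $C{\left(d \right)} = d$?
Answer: $\frac{711012944}{141} \approx 5.0426 \cdot 10^{6}$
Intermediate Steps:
$S{\left(k \right)} = \frac{1}{265 + k}$
$\left(S{\left(-406 \right)} + 1856420\right) + f{\left(1785 \right)} = \left(\frac{1}{265 - 406} + 1856420\right) + 1785^{2} = \left(\frac{1}{-141} + 1856420\right) + 3186225 = \left(- \frac{1}{141} + 1856420\right) + 3186225 = \frac{261755219}{141} + 3186225 = \frac{711012944}{141}$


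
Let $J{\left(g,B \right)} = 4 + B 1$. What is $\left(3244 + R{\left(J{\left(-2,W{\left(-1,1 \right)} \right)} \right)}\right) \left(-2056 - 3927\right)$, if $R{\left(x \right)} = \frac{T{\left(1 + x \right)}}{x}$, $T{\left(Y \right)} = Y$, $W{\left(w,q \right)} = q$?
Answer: $- \frac{97080158}{5} \approx -1.9416 \cdot 10^{7}$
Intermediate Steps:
$J{\left(g,B \right)} = 4 + B$
$R{\left(x \right)} = \frac{1 + x}{x}$
$\left(3244 + R{\left(J{\left(-2,W{\left(-1,1 \right)} \right)} \right)}\right) \left(-2056 - 3927\right) = \left(3244 + \frac{1 + \left(4 + 1\right)}{4 + 1}\right) \left(-2056 - 3927\right) = \left(3244 + \frac{1 + 5}{5}\right) \left(-5983\right) = \left(3244 + \frac{1}{5} \cdot 6\right) \left(-5983\right) = \left(3244 + \frac{6}{5}\right) \left(-5983\right) = \frac{16226}{5} \left(-5983\right) = - \frac{97080158}{5}$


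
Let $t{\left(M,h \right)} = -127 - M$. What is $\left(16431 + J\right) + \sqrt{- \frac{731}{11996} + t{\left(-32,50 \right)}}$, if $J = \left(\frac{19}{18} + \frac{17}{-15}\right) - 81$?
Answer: $\frac{1471493}{90} + \frac{i \sqrt{3419912649}}{5998} \approx 16350.0 + 9.7499 i$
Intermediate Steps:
$J = - \frac{7297}{90}$ ($J = \left(19 \cdot \frac{1}{18} + 17 \left(- \frac{1}{15}\right)\right) - 81 = \left(\frac{19}{18} - \frac{17}{15}\right) - 81 = - \frac{7}{90} - 81 = - \frac{7297}{90} \approx -81.078$)
$\left(16431 + J\right) + \sqrt{- \frac{731}{11996} + t{\left(-32,50 \right)}} = \left(16431 - \frac{7297}{90}\right) + \sqrt{- \frac{731}{11996} - 95} = \frac{1471493}{90} + \sqrt{\left(-731\right) \frac{1}{11996} + \left(-127 + 32\right)} = \frac{1471493}{90} + \sqrt{- \frac{731}{11996} - 95} = \frac{1471493}{90} + \sqrt{- \frac{1140351}{11996}} = \frac{1471493}{90} + \frac{i \sqrt{3419912649}}{5998}$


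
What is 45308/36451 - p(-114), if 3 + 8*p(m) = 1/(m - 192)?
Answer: 144412453/89232048 ≈ 1.6184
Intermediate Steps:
p(m) = -3/8 + 1/(8*(-192 + m)) (p(m) = -3/8 + 1/(8*(m - 192)) = -3/8 + 1/(8*(-192 + m)))
45308/36451 - p(-114) = 45308/36451 - (577 - 3*(-114))/(8*(-192 - 114)) = 45308*(1/36451) - (577 + 342)/(8*(-306)) = 45308/36451 - (-1)*919/(8*306) = 45308/36451 - 1*(-919/2448) = 45308/36451 + 919/2448 = 144412453/89232048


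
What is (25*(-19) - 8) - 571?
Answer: -1054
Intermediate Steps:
(25*(-19) - 8) - 571 = (-475 - 8) - 571 = -483 - 571 = -1054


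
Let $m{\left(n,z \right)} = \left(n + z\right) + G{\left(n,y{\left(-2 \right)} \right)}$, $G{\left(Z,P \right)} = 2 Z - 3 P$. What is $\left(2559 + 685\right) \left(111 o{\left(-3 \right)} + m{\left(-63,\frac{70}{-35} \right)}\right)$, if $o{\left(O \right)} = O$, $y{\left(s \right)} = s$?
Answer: $-1680392$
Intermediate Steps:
$G{\left(Z,P \right)} = - 3 P + 2 Z$
$m{\left(n,z \right)} = 6 + z + 3 n$ ($m{\left(n,z \right)} = \left(n + z\right) + \left(\left(-3\right) \left(-2\right) + 2 n\right) = \left(n + z\right) + \left(6 + 2 n\right) = 6 + z + 3 n$)
$\left(2559 + 685\right) \left(111 o{\left(-3 \right)} + m{\left(-63,\frac{70}{-35} \right)}\right) = \left(2559 + 685\right) \left(111 \left(-3\right) + \left(6 + \frac{70}{-35} + 3 \left(-63\right)\right)\right) = 3244 \left(-333 + \left(6 + 70 \left(- \frac{1}{35}\right) - 189\right)\right) = 3244 \left(-333 - 185\right) = 3244 \left(-518\right) = -1680392$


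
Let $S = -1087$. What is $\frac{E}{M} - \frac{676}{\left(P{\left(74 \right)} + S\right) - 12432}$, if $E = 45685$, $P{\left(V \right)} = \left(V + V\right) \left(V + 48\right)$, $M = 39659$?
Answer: $\frac{13881797}{13840991} \approx 1.0029$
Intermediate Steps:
$P{\left(V \right)} = 2 V \left(48 + V\right)$
$\frac{E}{M} - \frac{676}{\left(P{\left(74 \right)} + S\right) - 12432} = \frac{45685}{39659} - \frac{676}{\left(2 \cdot 74 \left(48 + 74\right) - 1087\right) - 12432} = 45685 \cdot \frac{1}{39659} - \frac{676}{\left(2 \cdot 74 \cdot 122 - 1087\right) - 12432} = \frac{45685}{39659} - \frac{676}{\left(18056 - 1087\right) - 12432} = \frac{45685}{39659} - \frac{676}{16969 - 12432} = \frac{45685}{39659} - \frac{676}{4537} = \frac{45685}{39659} - \frac{52}{349} = \frac{13881797}{13840991}$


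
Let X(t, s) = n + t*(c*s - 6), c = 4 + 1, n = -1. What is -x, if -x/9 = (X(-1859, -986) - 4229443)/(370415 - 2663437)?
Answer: -22259610/1146511 ≈ -19.415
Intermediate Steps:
c = 5
X(t, s) = -1 + t*(-6 + 5*s) (X(t, s) = -1 + t*(5*s - 6) = -1 + t*(-6 + 5*s))
x = 22259610/1146511 (x = -9*((-1 - 6*(-1859) + 5*(-986)*(-1859)) - 4229443)/(370415 - 2663437) = -9*((-1 + 11154 + 9164870) - 4229443)/(-2293022) = -9*(9176023 - 4229443)*(-1)/2293022 = -44519220*(-1)/2293022 = -9*(-2473290/1146511) = 22259610/1146511 ≈ 19.415)
-x = -1*22259610/1146511 = -22259610/1146511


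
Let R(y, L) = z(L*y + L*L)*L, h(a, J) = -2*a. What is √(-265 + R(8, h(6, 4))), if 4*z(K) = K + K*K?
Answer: I*√7321 ≈ 85.563*I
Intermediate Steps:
z(K) = K/4 + K²/4 (z(K) = (K + K*K)/4 = (K + K²)/4 = K/4 + K²/4)
R(y, L) = L*(L² + L*y)*(1 + L² + L*y)/4 (R(y, L) = ((L*y + L*L)*(1 + (L*y + L*L))/4)*L = ((L*y + L²)*(1 + (L*y + L²))/4)*L = ((L² + L*y)*(1 + (L² + L*y))/4)*L = ((L² + L*y)*(1 + L² + L*y)/4)*L = L*(L² + L*y)*(1 + L² + L*y)/4)
√(-265 + R(8, h(6, 4))) = √(-265 + (-2*6)²*(1 + (-2*6)*(-2*6 + 8))*(-2*6 + 8)/4) = √(-265 + (¼)*(-12)²*(1 - 12*(-12 + 8))*(-12 + 8)) = √(-265 + (¼)*144*(1 - 12*(-4))*(-4)) = √(-265 + (¼)*144*(1 + 48)*(-4)) = √(-265 + (¼)*144*49*(-4)) = √(-265 - 7056) = √(-7321) = I*√7321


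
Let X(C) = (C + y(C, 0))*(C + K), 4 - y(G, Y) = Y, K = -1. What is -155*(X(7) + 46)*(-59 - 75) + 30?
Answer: 2326270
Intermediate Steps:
y(G, Y) = 4 - Y
X(C) = (-1 + C)*(4 + C) (X(C) = (C + (4 - 1*0))*(C - 1) = (C + (4 + 0))*(-1 + C) = (C + 4)*(-1 + C) = (4 + C)*(-1 + C) = (-1 + C)*(4 + C))
-155*(X(7) + 46)*(-59 - 75) + 30 = -155*((-4 + 7² + 3*7) + 46)*(-59 - 75) + 30 = -155*((-4 + 49 + 21) + 46)*(-134) + 30 = -155*(66 + 46)*(-134) + 30 = -17360*(-134) + 30 = -155*(-15008) + 30 = 2326240 + 30 = 2326270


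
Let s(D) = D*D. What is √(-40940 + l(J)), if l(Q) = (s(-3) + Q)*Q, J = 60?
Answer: 40*I*√23 ≈ 191.83*I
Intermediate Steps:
s(D) = D²
l(Q) = Q*(9 + Q) (l(Q) = ((-3)² + Q)*Q = (9 + Q)*Q = Q*(9 + Q))
√(-40940 + l(J)) = √(-40940 + 60*(9 + 60)) = √(-40940 + 60*69) = √(-40940 + 4140) = √(-36800) = 40*I*√23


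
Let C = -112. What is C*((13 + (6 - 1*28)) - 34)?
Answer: 4816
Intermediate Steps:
C*((13 + (6 - 1*28)) - 34) = -112*((13 + (6 - 1*28)) - 34) = -112*((13 + (6 - 28)) - 34) = -112*((13 - 22) - 34) = -112*(-9 - 34) = -112*(-43) = 4816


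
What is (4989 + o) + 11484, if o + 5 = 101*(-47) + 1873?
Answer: 13594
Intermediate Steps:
o = -2879 (o = -5 + (101*(-47) + 1873) = -5 + (-4747 + 1873) = -5 - 2874 = -2879)
(4989 + o) + 11484 = (4989 - 2879) + 11484 = 2110 + 11484 = 13594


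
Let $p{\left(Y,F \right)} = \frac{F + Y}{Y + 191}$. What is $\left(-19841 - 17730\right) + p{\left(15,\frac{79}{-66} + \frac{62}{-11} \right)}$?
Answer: $- \frac{46437707}{1236} \approx -37571.0$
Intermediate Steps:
$p{\left(Y,F \right)} = \frac{F + Y}{191 + Y}$
$\left(-19841 - 17730\right) + p{\left(15,\frac{79}{-66} + \frac{62}{-11} \right)} = \left(-19841 - 17730\right) + \frac{\left(\frac{79}{-66} + \frac{62}{-11}\right) + 15}{191 + 15} = \left(-19841 - 17730\right) + \frac{\left(79 \left(- \frac{1}{66}\right) + 62 \left(- \frac{1}{11}\right)\right) + 15}{206} = -37571 + \frac{\left(- \frac{79}{66} - \frac{62}{11}\right) + 15}{206} = -37571 + \frac{- \frac{41}{6} + 15}{206} = -37571 + \frac{1}{206} \cdot \frac{49}{6} = -37571 + \frac{49}{1236} = - \frac{46437707}{1236}$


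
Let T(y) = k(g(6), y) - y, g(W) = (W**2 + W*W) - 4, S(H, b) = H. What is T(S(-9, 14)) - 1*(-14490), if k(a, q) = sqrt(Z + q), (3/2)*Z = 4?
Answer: 14499 + I*sqrt(57)/3 ≈ 14499.0 + 2.5166*I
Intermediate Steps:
g(W) = -4 + 2*W**2 (g(W) = (W**2 + W**2) - 4 = 2*W**2 - 4 = -4 + 2*W**2)
Z = 8/3 (Z = (2/3)*4 = 8/3 ≈ 2.6667)
k(a, q) = sqrt(8/3 + q)
T(y) = -y + sqrt(24 + 9*y)/3 (T(y) = sqrt(24 + 9*y)/3 - y = -y + sqrt(24 + 9*y)/3)
T(S(-9, 14)) - 1*(-14490) = (-1*(-9) + sqrt(24 + 9*(-9))/3) - 1*(-14490) = (9 + sqrt(24 - 81)/3) + 14490 = (9 + sqrt(-57)/3) + 14490 = (9 + (I*sqrt(57))/3) + 14490 = (9 + I*sqrt(57)/3) + 14490 = 14499 + I*sqrt(57)/3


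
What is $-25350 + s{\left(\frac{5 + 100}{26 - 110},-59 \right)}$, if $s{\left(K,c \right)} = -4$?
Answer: $-25354$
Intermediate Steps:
$-25350 + s{\left(\frac{5 + 100}{26 - 110},-59 \right)} = -25350 - 4 = -25354$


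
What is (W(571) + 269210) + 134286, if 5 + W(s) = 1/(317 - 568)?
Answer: 101276240/251 ≈ 4.0349e+5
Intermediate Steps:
W(s) = -1256/251 (W(s) = -5 + 1/(317 - 568) = -5 + 1/(-251) = -5 - 1/251 = -1256/251)
(W(571) + 269210) + 134286 = (-1256/251 + 269210) + 134286 = 67570454/251 + 134286 = 101276240/251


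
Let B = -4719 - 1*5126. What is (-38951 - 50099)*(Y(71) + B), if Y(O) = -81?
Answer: 883910300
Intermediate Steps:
B = -9845 (B = -4719 - 5126 = -9845)
(-38951 - 50099)*(Y(71) + B) = (-38951 - 50099)*(-81 - 9845) = -89050*(-9926) = 883910300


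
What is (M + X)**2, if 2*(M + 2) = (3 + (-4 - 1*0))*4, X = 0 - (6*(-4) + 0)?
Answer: 400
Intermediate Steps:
X = 24 (X = 0 - (-24 + 0) = 0 - 1*(-24) = 0 + 24 = 24)
M = -4 (M = -2 + ((3 + (-4 - 1*0))*4)/2 = -2 + ((3 + (-4 + 0))*4)/2 = -2 + ((3 - 4)*4)/2 = -2 + (-1*4)/2 = -2 + (1/2)*(-4) = -2 - 2 = -4)
(M + X)**2 = (-4 + 24)**2 = 20**2 = 400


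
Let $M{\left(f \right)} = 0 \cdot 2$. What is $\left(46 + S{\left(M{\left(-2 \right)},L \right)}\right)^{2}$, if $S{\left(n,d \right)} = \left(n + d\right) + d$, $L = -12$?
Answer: $484$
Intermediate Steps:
$M{\left(f \right)} = 0$
$S{\left(n,d \right)} = n + 2 d$ ($S{\left(n,d \right)} = \left(d + n\right) + d = n + 2 d$)
$\left(46 + S{\left(M{\left(-2 \right)},L \right)}\right)^{2} = \left(46 + \left(0 + 2 \left(-12\right)\right)\right)^{2} = \left(46 + \left(0 - 24\right)\right)^{2} = \left(46 - 24\right)^{2} = 22^{2} = 484$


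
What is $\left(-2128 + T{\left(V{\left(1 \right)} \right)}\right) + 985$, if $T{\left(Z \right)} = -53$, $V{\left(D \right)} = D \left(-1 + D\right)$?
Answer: $-1196$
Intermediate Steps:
$\left(-2128 + T{\left(V{\left(1 \right)} \right)}\right) + 985 = \left(-2128 - 53\right) + 985 = -2181 + 985 = -1196$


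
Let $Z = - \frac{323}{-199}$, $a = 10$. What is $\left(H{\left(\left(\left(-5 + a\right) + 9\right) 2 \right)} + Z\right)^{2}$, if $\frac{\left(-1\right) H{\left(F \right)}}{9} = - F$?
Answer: $\frac{2547321841}{39601} \approx 64325.0$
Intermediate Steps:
$Z = \frac{323}{199}$ ($Z = \left(-323\right) \left(- \frac{1}{199}\right) = \frac{323}{199} \approx 1.6231$)
$H{\left(F \right)} = 9 F$ ($H{\left(F \right)} = - 9 \left(- F\right) = 9 F$)
$\left(H{\left(\left(\left(-5 + a\right) + 9\right) 2 \right)} + Z\right)^{2} = \left(9 \left(\left(-5 + 10\right) + 9\right) 2 + \frac{323}{199}\right)^{2} = \left(9 \left(5 + 9\right) 2 + \frac{323}{199}\right)^{2} = \left(9 \cdot 14 \cdot 2 + \frac{323}{199}\right)^{2} = \left(9 \cdot 28 + \frac{323}{199}\right)^{2} = \left(252 + \frac{323}{199}\right)^{2} = \left(\frac{50471}{199}\right)^{2} = \frac{2547321841}{39601}$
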